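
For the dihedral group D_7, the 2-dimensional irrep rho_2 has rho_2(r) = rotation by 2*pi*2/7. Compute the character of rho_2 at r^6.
chi_{rho_2}(r^6) = 2*cos(2*pi*2*6/7) = -2*cos(3*pi/7)

rho_2(r^6) is rotation by angle 2*pi*2*6/7, whose trace is 2*cos(2*pi*2*6/7) = -2*cos(3*pi/7).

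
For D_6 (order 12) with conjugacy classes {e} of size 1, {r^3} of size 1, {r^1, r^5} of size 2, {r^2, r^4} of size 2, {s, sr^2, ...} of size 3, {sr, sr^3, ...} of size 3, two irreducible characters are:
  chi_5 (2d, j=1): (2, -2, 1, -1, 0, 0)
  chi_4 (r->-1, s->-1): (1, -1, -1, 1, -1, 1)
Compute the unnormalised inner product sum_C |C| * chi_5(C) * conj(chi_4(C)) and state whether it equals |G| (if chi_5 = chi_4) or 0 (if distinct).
Sum = 0; so <chi_5, chi_4> = 0 (distinct irreducibles are orthogonal).

Justification: Compute term by term over conjugacy classes (|C| * chi_5(C) * conj(chi_4(C))):
  1*(2)*conj(1) + 1*(-2)*conj(-1) + 2*(1)*conj(-1) + 2*(-1)*conj(1) + 3*(0)*conj(-1) + 3*(0)*conj(1)
  = (2) + (2) + (-2) + (-2) + (0) + (0)
  = 0.
Dividing by |G| = 12 gives 0/12 = 0, matching the row-orthogonality relation <chi_5, chi_4> = [chi_5 = chi_4].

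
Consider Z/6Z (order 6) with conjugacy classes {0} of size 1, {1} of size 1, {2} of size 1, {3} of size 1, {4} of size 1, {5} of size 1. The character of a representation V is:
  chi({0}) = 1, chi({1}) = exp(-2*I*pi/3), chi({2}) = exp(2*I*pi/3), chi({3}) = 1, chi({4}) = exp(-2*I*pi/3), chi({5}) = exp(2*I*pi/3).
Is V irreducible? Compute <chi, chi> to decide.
Irreducible: <chi, chi> = 1.

Explanation: <chi, chi> = (1/|G|) sum_C |C| * |chi(C)|^2 = (1/6)[1*|1|^2 + 1*|exp(-2*I*pi/3)|^2 + 1*|exp(2*I*pi/3)|^2 + 1*|1|^2 + 1*|exp(-2*I*pi/3)|^2 + 1*|exp(2*I*pi/3)|^2]
  = (1/6)[(1) + (1) + (1) + (1) + (1) + (1)] = 6/6 = 1.
(Exp terms are combined using exp(i*s)*conj(exp(i*t)) = exp(i*(s-t)), and sums of them are collapsed using the identity that for every m > 1 the m distinct m-th roots of unity sum to 0, e.g. 1 + exp(2*I*pi/3) + exp(-2*I*pi/3) = 0.)
A character is irreducible iff <chi, chi> = 1, so this representation is irreducible.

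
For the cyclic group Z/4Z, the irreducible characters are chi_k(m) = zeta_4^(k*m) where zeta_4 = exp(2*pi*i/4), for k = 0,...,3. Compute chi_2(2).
chi_2(2) = zeta_4^4 = 1

chi_2(2) = zeta_4^(2*2) = zeta_4^4. Since zeta_4^4 = 1, this equals zeta_4^0 = exp(2*pi*i*0/4) = 1.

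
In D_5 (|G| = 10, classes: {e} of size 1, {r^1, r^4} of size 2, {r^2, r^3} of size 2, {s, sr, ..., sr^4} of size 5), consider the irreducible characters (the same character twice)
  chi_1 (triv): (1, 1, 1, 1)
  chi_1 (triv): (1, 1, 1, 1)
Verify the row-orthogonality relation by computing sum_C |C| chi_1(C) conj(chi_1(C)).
Sum = 10 = |G| = 10; so <chi_1, chi_1> = 1 (norm-1 confirms irreducibility).

Proof sketch: Compute term by term over conjugacy classes (|C| * chi_1(C) * conj(chi_1(C))):
  1*(1)*conj(1) + 2*(1)*conj(1) + 2*(1)*conj(1) + 5*(1)*conj(1)
  = (1) + (2) + (2) + (5)
  = 10.
Dividing by |G| = 10 gives 10/10 = 1, matching the row-orthogonality relation <chi_1, chi_1> = [chi_1 = chi_1].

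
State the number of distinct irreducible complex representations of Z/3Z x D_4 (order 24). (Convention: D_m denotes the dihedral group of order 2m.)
15

Derivation: The number of irreducible complex representations of a finite group equals its number of conjugacy classes. For a direct product, #classes(G x H) = #classes(G) * #classes(H). Z/3Z has 3 classes (abelian), D_4 has 5 classes, so 3 * 5 = 15, so Z/3Z x D_4 (order 24) has exactly 15 irreducible complex representations.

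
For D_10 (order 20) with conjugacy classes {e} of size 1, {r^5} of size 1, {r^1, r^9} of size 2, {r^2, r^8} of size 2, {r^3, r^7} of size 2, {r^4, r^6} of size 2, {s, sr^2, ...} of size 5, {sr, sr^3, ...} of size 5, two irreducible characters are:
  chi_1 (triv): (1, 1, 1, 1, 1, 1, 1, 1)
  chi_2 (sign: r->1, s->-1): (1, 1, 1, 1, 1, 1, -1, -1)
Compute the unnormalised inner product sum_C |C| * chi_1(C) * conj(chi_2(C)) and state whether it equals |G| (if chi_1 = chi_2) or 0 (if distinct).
Sum = 0; so <chi_1, chi_2> = 0 (distinct irreducibles are orthogonal).

Compute term by term over conjugacy classes (|C| * chi_1(C) * conj(chi_2(C))):
  1*(1)*conj(1) + 1*(1)*conj(1) + 2*(1)*conj(1) + 2*(1)*conj(1) + 2*(1)*conj(1) + 2*(1)*conj(1) + 5*(1)*conj(-1) + 5*(1)*conj(-1)
  = (1) + (1) + (2) + (2) + (2) + (2) + (-5) + (-5)
  = 0.
Dividing by |G| = 20 gives 0/20 = 0, matching the row-orthogonality relation <chi_1, chi_2> = [chi_1 = chi_2].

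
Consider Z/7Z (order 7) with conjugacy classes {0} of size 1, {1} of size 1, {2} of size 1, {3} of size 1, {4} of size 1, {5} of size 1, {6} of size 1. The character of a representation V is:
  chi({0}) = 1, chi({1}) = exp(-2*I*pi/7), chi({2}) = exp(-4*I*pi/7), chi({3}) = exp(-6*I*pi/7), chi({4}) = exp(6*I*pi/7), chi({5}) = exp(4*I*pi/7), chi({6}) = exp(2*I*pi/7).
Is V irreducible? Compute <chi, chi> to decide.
Irreducible: <chi, chi> = 1.

Working: <chi, chi> = (1/|G|) sum_C |C| * |chi(C)|^2 = (1/7)[1*|1|^2 + 1*|exp(-2*I*pi/7)|^2 + 1*|exp(-4*I*pi/7)|^2 + 1*|exp(-6*I*pi/7)|^2 + 1*|exp(6*I*pi/7)|^2 + 1*|exp(4*I*pi/7)|^2 + 1*|exp(2*I*pi/7)|^2]
  = (1/7)[(1) + (1) + (1) + (1) + (1) + (1) + (1)] = 7/7 = 1.
(Exp terms are combined using exp(i*s)*conj(exp(i*t)) = exp(i*(s-t)), and sums of them are collapsed using the identity that for every m > 1 the m distinct m-th roots of unity sum to 0, e.g. 1 + exp(2*I*pi/3) + exp(-2*I*pi/3) = 0.)
A character is irreducible iff <chi, chi> = 1, so this representation is irreducible.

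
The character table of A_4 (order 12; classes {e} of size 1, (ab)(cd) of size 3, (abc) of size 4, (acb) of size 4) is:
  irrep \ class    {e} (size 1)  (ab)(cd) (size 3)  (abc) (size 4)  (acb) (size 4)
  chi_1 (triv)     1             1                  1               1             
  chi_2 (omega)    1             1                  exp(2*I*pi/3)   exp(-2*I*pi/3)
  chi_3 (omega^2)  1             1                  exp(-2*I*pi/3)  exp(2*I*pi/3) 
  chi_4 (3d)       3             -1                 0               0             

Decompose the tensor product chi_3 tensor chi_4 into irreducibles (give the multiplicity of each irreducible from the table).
chi_3 tensor chi_4 = chi_4 (all other irreducibles have multiplicity 0).

Working: The character of a tensor product is the pointwise product (chi_3 * chi_4)(C) = chi_3(C) * chi_4(C):
  {e}: (1)*(3), (ab)(cd): (1)*(-1), (abc): (exp(-2*I*pi/3))*(0), (acb): (exp(2*I*pi/3))*(0)
so (chi_3 * chi_4) takes values
  {e} -> 3, (ab)(cd) -> -1, (abc) -> 0, (acb) -> 0.
Now take the inner product of this character with each irreducible chi from the table, <chi_3*chi_4, chi> = (1/12) sum_C |C| (chi_3*chi_4)(C) conj(chi(C)):
  <chi_3*chi_4, chi_1> = (1/12)[1*(3)*conj(1) + 3*(-1)*conj(1) + 4*(0)*conj(1) + 4*(0)*conj(1)]
      = (1/12)[(3) + (-3) + (0) + (0)] = 0/12 = 0
  <chi_3*chi_4, chi_2> = (1/12)[1*(3)*conj(1) + 3*(-1)*conj(1) + 4*(0)*conj(exp(2*I*pi/3)) + 4*(0)*conj(exp(-2*I*pi/3))]
      = (1/12)[(3) + (-3) + (0) + (0)] = 0/12 = 0
  <chi_3*chi_4, chi_3> = (1/12)[1*(3)*conj(1) + 3*(-1)*conj(1) + 4*(0)*conj(exp(-2*I*pi/3)) + 4*(0)*conj(exp(2*I*pi/3))]
      = (1/12)[(3) + (-3) + (0) + (0)] = 0/12 = 0
  <chi_3*chi_4, chi_4> = (1/12)[1*(3)*conj(3) + 3*(-1)*conj(-1) + 4*(0)*conj(0) + 4*(0)*conj(0)]
      = (1/12)[(9) + (3) + (0) + (0)] = 12/12 = 1
(Exp terms are combined using exp(i*s)*conj(exp(i*t)) = exp(i*(s-t)), and sums of them are collapsed using the identity that for every m > 1 the m distinct m-th roots of unity sum to 0, e.g. 1 + exp(2*I*pi/3) + exp(-2*I*pi/3) = 0.)
Hence the multiplicities are chi_4: 1. Dimension check: dim(chi_3)*dim(chi_4) = 1*3 = 3 and sum (mult * dim) = 1*3 = 3.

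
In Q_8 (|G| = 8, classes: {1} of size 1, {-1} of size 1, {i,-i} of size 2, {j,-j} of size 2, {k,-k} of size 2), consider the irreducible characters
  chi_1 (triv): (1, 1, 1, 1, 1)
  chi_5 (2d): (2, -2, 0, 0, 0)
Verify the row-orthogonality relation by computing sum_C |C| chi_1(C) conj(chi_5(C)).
Sum = 0; so <chi_1, chi_5> = 0 (distinct irreducibles are orthogonal).

Solution. Compute term by term over conjugacy classes (|C| * chi_1(C) * conj(chi_5(C))):
  1*(1)*conj(2) + 1*(1)*conj(-2) + 2*(1)*conj(0) + 2*(1)*conj(0) + 2*(1)*conj(0)
  = (2) + (-2) + (0) + (0) + (0)
  = 0.
Dividing by |G| = 8 gives 0/8 = 0, matching the row-orthogonality relation <chi_1, chi_5> = [chi_1 = chi_5].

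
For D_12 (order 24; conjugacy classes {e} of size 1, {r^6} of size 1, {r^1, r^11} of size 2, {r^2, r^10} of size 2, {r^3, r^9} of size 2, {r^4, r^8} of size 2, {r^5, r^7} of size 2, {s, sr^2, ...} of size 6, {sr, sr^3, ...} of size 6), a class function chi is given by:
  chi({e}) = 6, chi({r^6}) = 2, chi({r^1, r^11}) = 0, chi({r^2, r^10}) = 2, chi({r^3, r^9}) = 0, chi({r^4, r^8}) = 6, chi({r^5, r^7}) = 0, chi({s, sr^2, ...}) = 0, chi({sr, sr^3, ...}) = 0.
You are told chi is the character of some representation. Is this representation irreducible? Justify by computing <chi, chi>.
Not irreducible (reducible): <chi, chi> = 5 > 1.

Justification: <chi, chi> = (1/|G|) sum_C |C| * |chi(C)|^2 = (1/24)[1*|6|^2 + 1*|2|^2 + 2*|0|^2 + 2*|2|^2 + 2*|0|^2 + 2*|6|^2 + 2*|0|^2 + 6*|0|^2 + 6*|0|^2]
  = (1/24)[(36) + (4) + (0) + (8) + (0) + (72) + (0) + (0) + (0)] = 120/24 = 5.
A character is irreducible iff <chi, chi> = 1, so this representation is reducible.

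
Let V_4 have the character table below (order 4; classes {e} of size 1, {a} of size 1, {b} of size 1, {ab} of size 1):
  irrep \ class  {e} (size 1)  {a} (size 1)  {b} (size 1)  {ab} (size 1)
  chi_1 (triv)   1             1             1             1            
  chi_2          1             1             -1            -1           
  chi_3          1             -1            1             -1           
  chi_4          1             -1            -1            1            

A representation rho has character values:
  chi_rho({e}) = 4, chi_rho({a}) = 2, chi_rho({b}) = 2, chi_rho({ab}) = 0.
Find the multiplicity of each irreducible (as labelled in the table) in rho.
Multiplicities: chi_1: 2, chi_2: 1, chi_3: 1, chi_4: 0.

Proof sketch: Use <chi_rho, chi> = (1/|G|) sum_C |C| * chi_rho(C) * conj(chi(C)) with |G| = 4 for each irreducible chi in the table:
  <chi_rho, chi_1> = (1/4)[1*(4)*conj(1) + 1*(2)*conj(1) + 1*(2)*conj(1) + 1*(0)*conj(1)]
      = (1/4)[(4) + (2) + (2) + (0)] = 8/4 = 2
  <chi_rho, chi_2> = (1/4)[1*(4)*conj(1) + 1*(2)*conj(1) + 1*(2)*conj(-1) + 1*(0)*conj(-1)]
      = (1/4)[(4) + (2) + (-2) + (0)] = 4/4 = 1
  <chi_rho, chi_3> = (1/4)[1*(4)*conj(1) + 1*(2)*conj(-1) + 1*(2)*conj(1) + 1*(0)*conj(-1)]
      = (1/4)[(4) + (-2) + (2) + (0)] = 4/4 = 1
  <chi_rho, chi_4> = (1/4)[1*(4)*conj(1) + 1*(2)*conj(-1) + 1*(2)*conj(-1) + 1*(0)*conj(1)]
      = (1/4)[(4) + (-2) + (-2) + (0)] = 0/4 = 0
Dimension check: dim(rho) = sum (mult * dim) = 2*1 + 1*1 + 1*1 + 0*1 = 4 = chi_rho(e) = 4.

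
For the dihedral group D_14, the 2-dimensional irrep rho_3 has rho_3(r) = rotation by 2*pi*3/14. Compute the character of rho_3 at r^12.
chi_{rho_3}(r^12) = 2*cos(2*pi*3*12/14) = -2*cos(pi/7)

Explanation: rho_3(r^12) is rotation by angle 2*pi*3*12/14, whose trace is 2*cos(2*pi*3*12/14) = -2*cos(pi/7).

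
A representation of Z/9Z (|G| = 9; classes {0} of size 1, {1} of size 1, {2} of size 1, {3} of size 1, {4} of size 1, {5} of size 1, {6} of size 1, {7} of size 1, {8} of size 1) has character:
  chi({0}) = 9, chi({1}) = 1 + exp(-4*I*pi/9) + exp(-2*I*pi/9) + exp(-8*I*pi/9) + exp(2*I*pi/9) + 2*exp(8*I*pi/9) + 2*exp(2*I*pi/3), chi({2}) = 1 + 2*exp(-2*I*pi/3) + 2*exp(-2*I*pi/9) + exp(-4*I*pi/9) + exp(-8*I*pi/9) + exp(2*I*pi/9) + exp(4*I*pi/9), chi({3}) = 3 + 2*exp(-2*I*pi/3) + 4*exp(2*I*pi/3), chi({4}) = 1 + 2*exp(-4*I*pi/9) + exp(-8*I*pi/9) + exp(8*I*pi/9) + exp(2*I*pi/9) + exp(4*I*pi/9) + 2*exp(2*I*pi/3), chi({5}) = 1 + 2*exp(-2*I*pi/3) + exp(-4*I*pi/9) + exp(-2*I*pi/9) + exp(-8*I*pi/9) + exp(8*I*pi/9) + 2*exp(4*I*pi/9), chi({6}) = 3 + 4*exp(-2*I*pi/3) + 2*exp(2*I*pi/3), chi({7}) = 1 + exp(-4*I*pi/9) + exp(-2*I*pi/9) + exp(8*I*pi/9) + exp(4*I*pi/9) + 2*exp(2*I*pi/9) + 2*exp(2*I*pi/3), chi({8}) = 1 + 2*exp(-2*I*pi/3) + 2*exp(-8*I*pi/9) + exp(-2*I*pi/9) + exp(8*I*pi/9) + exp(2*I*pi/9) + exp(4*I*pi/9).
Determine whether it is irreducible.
Not irreducible (reducible): <chi, chi> = 13 > 1.

Details: <chi, chi> = (1/|G|) sum_C |C| * |chi(C)|^2 = (1/9)[1*|9|^2 + 1*|1 + exp(-4*I*pi/9) + exp(-2*I*pi/9) + exp(-8*I*pi/9) + exp(2*I*pi/9) + 2*exp(8*I*pi/9) + 2*exp(2*I*pi/3)|^2 + 1*|1 + 2*exp(-2*I*pi/3) + 2*exp(-2*I*pi/9) + exp(-4*I*pi/9) + exp(-8*I*pi/9) + exp(2*I*pi/9) + exp(4*I*pi/9)|^2 + 1*|3 + 2*exp(-2*I*pi/3) + 4*exp(2*I*pi/3)|^2 + 1*|1 + 2*exp(-4*I*pi/9) + exp(-8*I*pi/9) + exp(8*I*pi/9) + exp(2*I*pi/9) + exp(4*I*pi/9) + 2*exp(2*I*pi/3)|^2 + 1*|1 + 2*exp(-2*I*pi/3) + exp(-4*I*pi/9) + exp(-2*I*pi/9) + exp(-8*I*pi/9) + exp(8*I*pi/9) + 2*exp(4*I*pi/9)|^2 + 1*|3 + 4*exp(-2*I*pi/3) + 2*exp(2*I*pi/3)|^2 + 1*|1 + exp(-4*I*pi/9) + exp(-2*I*pi/9) + exp(8*I*pi/9) + exp(4*I*pi/9) + 2*exp(2*I*pi/9) + 2*exp(2*I*pi/3)|^2 + 1*|1 + 2*exp(-2*I*pi/3) + 2*exp(-8*I*pi/9) + exp(-2*I*pi/9) + exp(8*I*pi/9) + exp(2*I*pi/9) + exp(4*I*pi/9)|^2]
  = (1/9)[(81) + (13 + 8*exp(-2*I*pi/3) + 7*exp(-4*I*pi/9) + 9*exp(-2*I*pi/9) + 10*exp(-8*I*pi/9) + 10*exp(8*I*pi/9) + 9*exp(2*I*pi/9) + 7*exp(4*I*pi/9) + 8*exp(2*I*pi/3)) + (13 + 9*exp(-4*I*pi/9) + 8*exp(-2*I*pi/3) + 10*exp(-2*I*pi/9) + 7*exp(-8*I*pi/9) + 7*exp(8*I*pi/9) + 10*exp(2*I*pi/9) + 8*exp(2*I*pi/3) + 9*exp(4*I*pi/9)) + (3) + (13 + 10*exp(-4*I*pi/9) + 8*exp(-2*I*pi/3) + 7*exp(-2*I*pi/9) + 9*exp(-8*I*pi/9) + 9*exp(8*I*pi/9) + 7*exp(2*I*pi/9) + 8*exp(2*I*pi/3) + 10*exp(4*I*pi/9)) + (13 + 10*exp(-4*I*pi/9) + 8*exp(-2*I*pi/3) + 7*exp(-2*I*pi/9) + 9*exp(-8*I*pi/9) + 9*exp(8*I*pi/9) + 7*exp(2*I*pi/9) + 8*exp(2*I*pi/3) + 10*exp(4*I*pi/9)) + (3) + (13 + 9*exp(-4*I*pi/9) + 8*exp(-2*I*pi/3) + 10*exp(-2*I*pi/9) + 7*exp(-8*I*pi/9) + 7*exp(8*I*pi/9) + 10*exp(2*I*pi/9) + 8*exp(2*I*pi/3) + 9*exp(4*I*pi/9)) + (13 + 8*exp(-2*I*pi/3) + 7*exp(-4*I*pi/9) + 9*exp(-2*I*pi/9) + 10*exp(-8*I*pi/9) + 10*exp(8*I*pi/9) + 9*exp(2*I*pi/9) + 7*exp(4*I*pi/9) + 8*exp(2*I*pi/3))] = 117/9 = 13.
(Exp terms are combined using exp(i*s)*conj(exp(i*t)) = exp(i*(s-t)), and sums of them are collapsed using the identity that for every m > 1 the m distinct m-th roots of unity sum to 0, e.g. 1 + exp(2*I*pi/3) + exp(-2*I*pi/3) = 0.)
A character is irreducible iff <chi, chi> = 1, so this representation is reducible.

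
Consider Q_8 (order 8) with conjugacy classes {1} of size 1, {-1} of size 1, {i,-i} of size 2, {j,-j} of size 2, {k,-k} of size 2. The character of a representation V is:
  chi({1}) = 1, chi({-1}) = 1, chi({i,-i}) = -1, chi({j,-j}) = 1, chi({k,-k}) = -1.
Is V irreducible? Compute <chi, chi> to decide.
Irreducible: <chi, chi> = 1.

Explanation: <chi, chi> = (1/|G|) sum_C |C| * |chi(C)|^2 = (1/8)[1*|1|^2 + 1*|1|^2 + 2*|-1|^2 + 2*|1|^2 + 2*|-1|^2]
  = (1/8)[(1) + (1) + (2) + (2) + (2)] = 8/8 = 1.
A character is irreducible iff <chi, chi> = 1, so this representation is irreducible.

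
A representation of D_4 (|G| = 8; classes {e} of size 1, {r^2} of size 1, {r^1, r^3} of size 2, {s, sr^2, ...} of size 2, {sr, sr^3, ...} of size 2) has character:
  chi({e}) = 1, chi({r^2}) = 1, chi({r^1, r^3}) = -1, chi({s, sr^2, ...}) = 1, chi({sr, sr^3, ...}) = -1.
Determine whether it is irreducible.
Irreducible: <chi, chi> = 1.

Derivation: <chi, chi> = (1/|G|) sum_C |C| * |chi(C)|^2 = (1/8)[1*|1|^2 + 1*|1|^2 + 2*|-1|^2 + 2*|1|^2 + 2*|-1|^2]
  = (1/8)[(1) + (1) + (2) + (2) + (2)] = 8/8 = 1.
A character is irreducible iff <chi, chi> = 1, so this representation is irreducible.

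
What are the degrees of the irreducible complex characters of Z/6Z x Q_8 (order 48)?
Dimensions: 1, 1, 1, 1, 1, 1, 1, 1, 1, 1, 1, 1, 1, 1, 1, 1, 1, 1, 1, 1, 1, 1, 1, 1, 2, 2, 2, 2, 2, 2

Argument: There are 30 irreducibles (= number of conjugacy classes). Their dimensions d_i satisfy sum d_i^2 = |G| = 48: 1 + 1 + 1 + 1 + 1 + 1 + 1 + 1 + 1 + 1 + 1 + 1 + 1 + 1 + 1 + 1 + 1 + 1 + 1 + 1 + 1 + 1 + 1 + 1 + 4 + 4 + 4 + 4 + 4 + 4 = 48. (For the product with Z/6Z: each of the 6 1-dim characters of Z/6Z tensors with each irrep of Q_8, giving 6 copies of each Q_8-dimension.)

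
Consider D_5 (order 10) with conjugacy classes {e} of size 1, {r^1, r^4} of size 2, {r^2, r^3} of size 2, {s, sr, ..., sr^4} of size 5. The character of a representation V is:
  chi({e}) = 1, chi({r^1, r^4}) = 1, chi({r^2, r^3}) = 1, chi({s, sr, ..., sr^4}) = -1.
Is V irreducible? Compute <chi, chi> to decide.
Irreducible: <chi, chi> = 1.

Derivation: <chi, chi> = (1/|G|) sum_C |C| * |chi(C)|^2 = (1/10)[1*|1|^2 + 2*|1|^2 + 2*|1|^2 + 5*|-1|^2]
  = (1/10)[(1) + (2) + (2) + (5)] = 10/10 = 1.
A character is irreducible iff <chi, chi> = 1, so this representation is irreducible.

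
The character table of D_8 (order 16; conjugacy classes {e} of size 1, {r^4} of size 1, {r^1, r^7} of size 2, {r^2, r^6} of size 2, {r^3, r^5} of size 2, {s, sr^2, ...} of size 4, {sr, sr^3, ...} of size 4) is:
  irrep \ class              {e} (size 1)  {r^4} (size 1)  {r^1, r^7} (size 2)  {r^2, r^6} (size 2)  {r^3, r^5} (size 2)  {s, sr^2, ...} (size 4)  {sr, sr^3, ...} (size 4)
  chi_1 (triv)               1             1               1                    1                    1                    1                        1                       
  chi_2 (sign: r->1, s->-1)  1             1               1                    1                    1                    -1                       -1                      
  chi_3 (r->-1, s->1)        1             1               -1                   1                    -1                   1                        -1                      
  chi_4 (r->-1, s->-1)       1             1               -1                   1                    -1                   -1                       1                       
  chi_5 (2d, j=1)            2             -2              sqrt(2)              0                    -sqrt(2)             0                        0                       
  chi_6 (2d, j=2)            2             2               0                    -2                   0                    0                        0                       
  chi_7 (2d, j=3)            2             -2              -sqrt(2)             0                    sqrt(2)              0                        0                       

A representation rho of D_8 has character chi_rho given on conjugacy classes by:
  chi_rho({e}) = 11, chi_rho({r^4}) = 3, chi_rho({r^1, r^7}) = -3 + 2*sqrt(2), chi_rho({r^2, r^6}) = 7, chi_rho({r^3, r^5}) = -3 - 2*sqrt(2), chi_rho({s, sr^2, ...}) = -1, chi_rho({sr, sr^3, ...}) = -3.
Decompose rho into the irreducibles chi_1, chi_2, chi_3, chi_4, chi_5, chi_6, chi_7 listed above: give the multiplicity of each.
Multiplicities: chi_1: 0, chi_2: 2, chi_3: 3, chi_4: 2, chi_5: 2, chi_6: 0, chi_7: 0.

Why: Use <chi_rho, chi> = (1/|G|) sum_C |C| * chi_rho(C) * conj(chi(C)) with |G| = 16 for each irreducible chi in the table:
  <chi_rho, chi_1> = (1/16)[1*(11)*conj(1) + 1*(3)*conj(1) + 2*(-3 + 2*sqrt(2))*conj(1) + 2*(7)*conj(1) + 2*(-3 - 2*sqrt(2))*conj(1) + 4*(-1)*conj(1) + 4*(-3)*conj(1)]
      = (1/16)[(11) + (3) + (-6 + 4*sqrt(2)) + (14) + (-6 - 4*sqrt(2)) + (-4) + (-12)] = 0/16 = 0
  <chi_rho, chi_2> = (1/16)[1*(11)*conj(1) + 1*(3)*conj(1) + 2*(-3 + 2*sqrt(2))*conj(1) + 2*(7)*conj(1) + 2*(-3 - 2*sqrt(2))*conj(1) + 4*(-1)*conj(-1) + 4*(-3)*conj(-1)]
      = (1/16)[(11) + (3) + (-6 + 4*sqrt(2)) + (14) + (-6 - 4*sqrt(2)) + (4) + (12)] = 32/16 = 2
  <chi_rho, chi_3> = (1/16)[1*(11)*conj(1) + 1*(3)*conj(1) + 2*(-3 + 2*sqrt(2))*conj(-1) + 2*(7)*conj(1) + 2*(-3 - 2*sqrt(2))*conj(-1) + 4*(-1)*conj(1) + 4*(-3)*conj(-1)]
      = (1/16)[(11) + (3) + (6 - 4*sqrt(2)) + (14) + (4*sqrt(2) + 6) + (-4) + (12)] = 48/16 = 3
  <chi_rho, chi_4> = (1/16)[1*(11)*conj(1) + 1*(3)*conj(1) + 2*(-3 + 2*sqrt(2))*conj(-1) + 2*(7)*conj(1) + 2*(-3 - 2*sqrt(2))*conj(-1) + 4*(-1)*conj(-1) + 4*(-3)*conj(1)]
      = (1/16)[(11) + (3) + (6 - 4*sqrt(2)) + (14) + (4*sqrt(2) + 6) + (4) + (-12)] = 32/16 = 2
  <chi_rho, chi_5> = (1/16)[1*(11)*conj(2) + 1*(3)*conj(-2) + 2*(-3 + 2*sqrt(2))*conj(sqrt(2)) + 2*(7)*conj(0) + 2*(-3 - 2*sqrt(2))*conj(-sqrt(2)) + 4*(-1)*conj(0) + 4*(-3)*conj(0)]
      = (1/16)[(22) + (-6) + (8 - 6*sqrt(2)) + (0) + (8 + 6*sqrt(2)) + (0) + (0)] = 32/16 = 2
  <chi_rho, chi_6> = (1/16)[1*(11)*conj(2) + 1*(3)*conj(2) + 2*(-3 + 2*sqrt(2))*conj(0) + 2*(7)*conj(-2) + 2*(-3 - 2*sqrt(2))*conj(0) + 4*(-1)*conj(0) + 4*(-3)*conj(0)]
      = (1/16)[(22) + (6) + (0) + (-28) + (0) + (0) + (0)] = 0/16 = 0
  <chi_rho, chi_7> = (1/16)[1*(11)*conj(2) + 1*(3)*conj(-2) + 2*(-3 + 2*sqrt(2))*conj(-sqrt(2)) + 2*(7)*conj(0) + 2*(-3 - 2*sqrt(2))*conj(sqrt(2)) + 4*(-1)*conj(0) + 4*(-3)*conj(0)]
      = (1/16)[(22) + (-6) + (-8 + 6*sqrt(2)) + (0) + (-6*sqrt(2) - 8) + (0) + (0)] = 0/16 = 0
Dimension check: dim(rho) = sum (mult * dim) = 0*1 + 2*1 + 3*1 + 2*1 + 2*2 + 0*2 + 0*2 = 11 = chi_rho(e) = 11.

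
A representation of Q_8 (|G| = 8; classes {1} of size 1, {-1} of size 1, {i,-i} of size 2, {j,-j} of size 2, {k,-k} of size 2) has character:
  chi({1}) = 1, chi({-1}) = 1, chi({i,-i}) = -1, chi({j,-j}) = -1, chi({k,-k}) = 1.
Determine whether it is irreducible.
Irreducible: <chi, chi> = 1.

Working: <chi, chi> = (1/|G|) sum_C |C| * |chi(C)|^2 = (1/8)[1*|1|^2 + 1*|1|^2 + 2*|-1|^2 + 2*|-1|^2 + 2*|1|^2]
  = (1/8)[(1) + (1) + (2) + (2) + (2)] = 8/8 = 1.
A character is irreducible iff <chi, chi> = 1, so this representation is irreducible.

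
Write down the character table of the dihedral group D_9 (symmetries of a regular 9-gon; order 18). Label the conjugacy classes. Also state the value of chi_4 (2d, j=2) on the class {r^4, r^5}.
Conjugacy classes: {e} of size 1, {r^1, r^8} of size 2, {r^2, r^7} of size 2, {r^3, r^6} of size 2, {r^4, r^5} of size 2, {s, sr, ..., sr^8} of size 9.
Character table:
  irrep \ class              {e} (size 1)  {r^1, r^8} (size 2)  {r^2, r^7} (size 2)  {r^3, r^6} (size 2)  {r^4, r^5} (size 2)  {s, sr, ..., sr^8} (size 9)
  chi_1 (triv)               1             1                    1                    1                    1                    1                          
  chi_2 (sign: r->1, s->-1)  1             1                    1                    1                    1                    -1                         
  chi_3 (2d, j=1)            2             2*cos(2*pi/9)        2*cos(4*pi/9)        -1                   -2*cos(pi/9)         0                          
  chi_4 (2d, j=2)            2             2*cos(4*pi/9)        -2*cos(pi/9)         -1                   2*cos(2*pi/9)        0                          
  chi_5 (2d, j=3)            2             -1                   -1                   2                    -1                   0                          
  chi_6 (2d, j=4)            2             -2*cos(pi/9)         2*cos(2*pi/9)        -1                   2*cos(4*pi/9)        0                          

Spot check: chi_4 (2d, j=2) on {r^4, r^5} = 2*cos(2*pi/9).

Reasoning: D_9 has order 2*9 = 18 with 6 conjugacy classes, hence 6 irreducibles. Sum of squared dims 1 + 1 + 4 + 4 + 4 + 4 = 18 = |G|. Linear characters come from the abelianisation; the 2-dimensional irreps have character r^k -> 2*cos(2*pi*j*k/9), reflections -> 0.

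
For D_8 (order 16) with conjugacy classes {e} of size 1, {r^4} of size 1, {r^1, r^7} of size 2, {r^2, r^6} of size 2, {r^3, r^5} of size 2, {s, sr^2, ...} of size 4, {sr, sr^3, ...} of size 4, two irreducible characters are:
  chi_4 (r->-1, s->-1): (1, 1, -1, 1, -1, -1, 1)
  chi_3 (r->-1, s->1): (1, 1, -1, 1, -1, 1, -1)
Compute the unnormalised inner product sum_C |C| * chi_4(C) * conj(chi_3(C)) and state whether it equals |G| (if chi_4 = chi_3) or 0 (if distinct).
Sum = 0; so <chi_4, chi_3> = 0 (distinct irreducibles are orthogonal).

Justification: Compute term by term over conjugacy classes (|C| * chi_4(C) * conj(chi_3(C))):
  1*(1)*conj(1) + 1*(1)*conj(1) + 2*(-1)*conj(-1) + 2*(1)*conj(1) + 2*(-1)*conj(-1) + 4*(-1)*conj(1) + 4*(1)*conj(-1)
  = (1) + (1) + (2) + (2) + (2) + (-4) + (-4)
  = 0.
Dividing by |G| = 16 gives 0/16 = 0, matching the row-orthogonality relation <chi_4, chi_3> = [chi_4 = chi_3].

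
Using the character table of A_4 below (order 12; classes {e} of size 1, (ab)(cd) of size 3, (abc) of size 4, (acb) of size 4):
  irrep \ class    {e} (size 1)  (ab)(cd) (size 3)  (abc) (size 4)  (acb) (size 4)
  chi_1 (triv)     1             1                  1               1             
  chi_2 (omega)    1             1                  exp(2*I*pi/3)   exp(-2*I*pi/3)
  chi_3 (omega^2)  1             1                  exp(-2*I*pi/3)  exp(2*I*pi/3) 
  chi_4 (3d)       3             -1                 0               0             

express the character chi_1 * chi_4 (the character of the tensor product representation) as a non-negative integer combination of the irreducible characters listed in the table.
chi_1 tensor chi_4 = chi_4 (all other irreducibles have multiplicity 0).

Details: The character of a tensor product is the pointwise product (chi_1 * chi_4)(C) = chi_1(C) * chi_4(C):
  {e}: (1)*(3), (ab)(cd): (1)*(-1), (abc): (1)*(0), (acb): (1)*(0)
so (chi_1 * chi_4) takes values
  {e} -> 3, (ab)(cd) -> -1, (abc) -> 0, (acb) -> 0.
Now take the inner product of this character with each irreducible chi from the table, <chi_1*chi_4, chi> = (1/12) sum_C |C| (chi_1*chi_4)(C) conj(chi(C)):
  <chi_1*chi_4, chi_1> = (1/12)[1*(3)*conj(1) + 3*(-1)*conj(1) + 4*(0)*conj(1) + 4*(0)*conj(1)]
      = (1/12)[(3) + (-3) + (0) + (0)] = 0/12 = 0
  <chi_1*chi_4, chi_2> = (1/12)[1*(3)*conj(1) + 3*(-1)*conj(1) + 4*(0)*conj(exp(2*I*pi/3)) + 4*(0)*conj(exp(-2*I*pi/3))]
      = (1/12)[(3) + (-3) + (0) + (0)] = 0/12 = 0
  <chi_1*chi_4, chi_3> = (1/12)[1*(3)*conj(1) + 3*(-1)*conj(1) + 4*(0)*conj(exp(-2*I*pi/3)) + 4*(0)*conj(exp(2*I*pi/3))]
      = (1/12)[(3) + (-3) + (0) + (0)] = 0/12 = 0
  <chi_1*chi_4, chi_4> = (1/12)[1*(3)*conj(3) + 3*(-1)*conj(-1) + 4*(0)*conj(0) + 4*(0)*conj(0)]
      = (1/12)[(9) + (3) + (0) + (0)] = 12/12 = 1
(Exp terms are combined using exp(i*s)*conj(exp(i*t)) = exp(i*(s-t)), and sums of them are collapsed using the identity that for every m > 1 the m distinct m-th roots of unity sum to 0, e.g. 1 + exp(2*I*pi/3) + exp(-2*I*pi/3) = 0.)
Hence the multiplicities are chi_4: 1. Dimension check: dim(chi_1)*dim(chi_4) = 1*3 = 3 and sum (mult * dim) = 1*3 = 3.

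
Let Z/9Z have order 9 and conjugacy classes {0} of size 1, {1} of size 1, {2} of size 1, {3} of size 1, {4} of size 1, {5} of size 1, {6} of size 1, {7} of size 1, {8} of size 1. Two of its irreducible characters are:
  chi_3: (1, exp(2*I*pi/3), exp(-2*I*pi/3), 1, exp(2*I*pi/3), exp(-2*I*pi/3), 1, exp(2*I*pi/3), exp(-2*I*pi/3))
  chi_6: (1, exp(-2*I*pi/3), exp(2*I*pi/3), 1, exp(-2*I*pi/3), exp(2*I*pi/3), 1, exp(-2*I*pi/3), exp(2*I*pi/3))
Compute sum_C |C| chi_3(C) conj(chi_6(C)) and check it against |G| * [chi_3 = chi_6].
Sum = 0; so <chi_3, chi_6> = 0 (distinct irreducibles are orthogonal).

Explanation: Compute term by term over conjugacy classes (|C| * chi_3(C) * conj(chi_6(C))):
  1*(1)*conj(1) + 1*(exp(2*I*pi/3))*conj(exp(-2*I*pi/3)) + 1*(exp(-2*I*pi/3))*conj(exp(2*I*pi/3)) + 1*(1)*conj(1) + 1*(exp(2*I*pi/3))*conj(exp(-2*I*pi/3)) + 1*(exp(-2*I*pi/3))*conj(exp(2*I*pi/3)) + 1*(1)*conj(1) + 1*(exp(2*I*pi/3))*conj(exp(-2*I*pi/3)) + 1*(exp(-2*I*pi/3))*conj(exp(2*I*pi/3))
  = (1) + (exp(-2*I*pi/3)) + (exp(2*I*pi/3)) + (1) + (exp(-2*I*pi/3)) + (exp(2*I*pi/3)) + (1) + (exp(-2*I*pi/3)) + (exp(2*I*pi/3))
  = 0.
(Exp terms are combined using exp(i*s)*conj(exp(i*t)) = exp(i*(s-t)), and sums of them are collapsed using the identity that for every m > 1 the m distinct m-th roots of unity sum to 0, e.g. 1 + exp(2*I*pi/3) + exp(-2*I*pi/3) = 0.)
Dividing by |G| = 9 gives 0/9 = 0, matching the row-orthogonality relation <chi_3, chi_6> = [chi_3 = chi_6].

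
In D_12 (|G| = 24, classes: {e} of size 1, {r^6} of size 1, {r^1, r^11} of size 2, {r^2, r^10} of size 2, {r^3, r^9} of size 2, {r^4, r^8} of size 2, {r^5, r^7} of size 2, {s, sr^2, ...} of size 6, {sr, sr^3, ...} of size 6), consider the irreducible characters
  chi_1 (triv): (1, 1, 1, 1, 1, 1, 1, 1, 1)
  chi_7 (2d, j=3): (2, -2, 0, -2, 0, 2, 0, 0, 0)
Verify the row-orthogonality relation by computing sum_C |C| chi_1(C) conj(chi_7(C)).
Sum = 0; so <chi_1, chi_7> = 0 (distinct irreducibles are orthogonal).

Compute term by term over conjugacy classes (|C| * chi_1(C) * conj(chi_7(C))):
  1*(1)*conj(2) + 1*(1)*conj(-2) + 2*(1)*conj(0) + 2*(1)*conj(-2) + 2*(1)*conj(0) + 2*(1)*conj(2) + 2*(1)*conj(0) + 6*(1)*conj(0) + 6*(1)*conj(0)
  = (2) + (-2) + (0) + (-4) + (0) + (4) + (0) + (0) + (0)
  = 0.
Dividing by |G| = 24 gives 0/24 = 0, matching the row-orthogonality relation <chi_1, chi_7> = [chi_1 = chi_7].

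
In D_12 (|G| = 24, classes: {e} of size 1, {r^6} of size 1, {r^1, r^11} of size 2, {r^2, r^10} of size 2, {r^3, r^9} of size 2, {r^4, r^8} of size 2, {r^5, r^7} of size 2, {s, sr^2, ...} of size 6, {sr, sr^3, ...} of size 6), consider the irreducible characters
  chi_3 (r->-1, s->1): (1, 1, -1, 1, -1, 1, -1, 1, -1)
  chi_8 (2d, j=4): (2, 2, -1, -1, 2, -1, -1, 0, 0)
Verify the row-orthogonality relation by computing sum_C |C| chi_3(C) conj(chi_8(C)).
Sum = 0; so <chi_3, chi_8> = 0 (distinct irreducibles are orthogonal).

Justification: Compute term by term over conjugacy classes (|C| * chi_3(C) * conj(chi_8(C))):
  1*(1)*conj(2) + 1*(1)*conj(2) + 2*(-1)*conj(-1) + 2*(1)*conj(-1) + 2*(-1)*conj(2) + 2*(1)*conj(-1) + 2*(-1)*conj(-1) + 6*(1)*conj(0) + 6*(-1)*conj(0)
  = (2) + (2) + (2) + (-2) + (-4) + (-2) + (2) + (0) + (0)
  = 0.
Dividing by |G| = 24 gives 0/24 = 0, matching the row-orthogonality relation <chi_3, chi_8> = [chi_3 = chi_8].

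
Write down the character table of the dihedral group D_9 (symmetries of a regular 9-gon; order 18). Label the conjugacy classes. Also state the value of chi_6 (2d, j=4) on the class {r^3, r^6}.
Conjugacy classes: {e} of size 1, {r^1, r^8} of size 2, {r^2, r^7} of size 2, {r^3, r^6} of size 2, {r^4, r^5} of size 2, {s, sr, ..., sr^8} of size 9.
Character table:
  irrep \ class              {e} (size 1)  {r^1, r^8} (size 2)  {r^2, r^7} (size 2)  {r^3, r^6} (size 2)  {r^4, r^5} (size 2)  {s, sr, ..., sr^8} (size 9)
  chi_1 (triv)               1             1                    1                    1                    1                    1                          
  chi_2 (sign: r->1, s->-1)  1             1                    1                    1                    1                    -1                         
  chi_3 (2d, j=1)            2             2*cos(2*pi/9)        2*cos(4*pi/9)        -1                   -2*cos(pi/9)         0                          
  chi_4 (2d, j=2)            2             2*cos(4*pi/9)        -2*cos(pi/9)         -1                   2*cos(2*pi/9)        0                          
  chi_5 (2d, j=3)            2             -1                   -1                   2                    -1                   0                          
  chi_6 (2d, j=4)            2             -2*cos(pi/9)         2*cos(2*pi/9)        -1                   2*cos(4*pi/9)        0                          

Spot check: chi_6 (2d, j=4) on {r^3, r^6} = -1.

Derivation: D_9 has order 2*9 = 18 with 6 conjugacy classes, hence 6 irreducibles. Sum of squared dims 1 + 1 + 4 + 4 + 4 + 4 = 18 = |G|. Linear characters come from the abelianisation; the 2-dimensional irreps have character r^k -> 2*cos(2*pi*j*k/9), reflections -> 0.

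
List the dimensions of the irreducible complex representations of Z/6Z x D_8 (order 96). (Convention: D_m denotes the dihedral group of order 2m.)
Dimensions: 1, 1, 1, 1, 1, 1, 1, 1, 1, 1, 1, 1, 1, 1, 1, 1, 1, 1, 1, 1, 1, 1, 1, 1, 2, 2, 2, 2, 2, 2, 2, 2, 2, 2, 2, 2, 2, 2, 2, 2, 2, 2

Why: There are 42 irreducibles (= number of conjugacy classes). Their dimensions d_i satisfy sum d_i^2 = |G| = 96: 1 + 1 + 1 + 1 + 1 + 1 + 1 + 1 + 1 + 1 + 1 + 1 + 1 + 1 + 1 + 1 + 1 + 1 + 1 + 1 + 1 + 1 + 1 + 1 + 4 + 4 + 4 + 4 + 4 + 4 + 4 + 4 + 4 + 4 + 4 + 4 + 4 + 4 + 4 + 4 + 4 + 4 = 96. (For the product with Z/6Z: each of the 6 1-dim characters of Z/6Z tensors with each irrep of D_8, giving 6 copies of each D_8-dimension.)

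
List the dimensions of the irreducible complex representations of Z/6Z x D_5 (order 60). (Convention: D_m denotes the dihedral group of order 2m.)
Dimensions: 1, 1, 1, 1, 1, 1, 1, 1, 1, 1, 1, 1, 2, 2, 2, 2, 2, 2, 2, 2, 2, 2, 2, 2

There are 24 irreducibles (= number of conjugacy classes). Their dimensions d_i satisfy sum d_i^2 = |G| = 60: 1 + 1 + 1 + 1 + 1 + 1 + 1 + 1 + 1 + 1 + 1 + 1 + 4 + 4 + 4 + 4 + 4 + 4 + 4 + 4 + 4 + 4 + 4 + 4 = 60. (For the product with Z/6Z: each of the 6 1-dim characters of Z/6Z tensors with each irrep of D_5, giving 6 copies of each D_5-dimension.)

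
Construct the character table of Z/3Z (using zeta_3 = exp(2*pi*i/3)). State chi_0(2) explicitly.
Character table of Z/3Z (irreps indexed chi_0,...,chi_2 with chi_k(m) = zeta_3^(k*m), zeta_3 = exp(2*pi*i/3)):
  irrep \ class  {0} (size 1)  {1} (size 1)    {2} (size 1)  
  chi_0          1             1               1             
  chi_1          1             exp(2*I*pi/3)   exp(-2*I*pi/3)
  chi_2          1             exp(-2*I*pi/3)  exp(2*I*pi/3) 

Spot check: chi_0(2) = zeta_3^(0*2) = zeta_3^0 = 1.

Z/3Z is abelian, so all 3 irreducible complex representations are 1-dimensional. They are given by chi_k(m) = zeta_3^(k*m) for k = 0,...,2. Row orthogonality: sum_m chi_k(m) conj(chi_l(m)) = 3 * [k = l].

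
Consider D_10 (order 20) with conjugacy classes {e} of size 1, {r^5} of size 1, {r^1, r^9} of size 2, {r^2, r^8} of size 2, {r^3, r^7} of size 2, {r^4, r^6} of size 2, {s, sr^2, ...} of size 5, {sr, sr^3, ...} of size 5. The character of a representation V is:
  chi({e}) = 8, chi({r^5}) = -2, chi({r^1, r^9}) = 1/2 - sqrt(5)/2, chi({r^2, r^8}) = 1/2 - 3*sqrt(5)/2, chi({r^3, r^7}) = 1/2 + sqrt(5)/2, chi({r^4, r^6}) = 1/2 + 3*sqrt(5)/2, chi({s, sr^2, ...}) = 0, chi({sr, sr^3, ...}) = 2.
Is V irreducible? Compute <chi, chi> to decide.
Not irreducible (reducible): <chi, chi> = 7 > 1.

Working: <chi, chi> = (1/|G|) sum_C |C| * |chi(C)|^2 = (1/20)[1*|8|^2 + 1*|-2|^2 + 2*|1/2 - sqrt(5)/2|^2 + 2*|1/2 - 3*sqrt(5)/2|^2 + 2*|1/2 + sqrt(5)/2|^2 + 2*|1/2 + 3*sqrt(5)/2|^2 + 5*|0|^2 + 5*|2|^2]
  = (1/20)[(64) + (4) + (3 - sqrt(5)) + (23 - 3*sqrt(5)) + (sqrt(5) + 3) + (3*sqrt(5) + 23) + (0) + (20)] = 140/20 = 7.
A character is irreducible iff <chi, chi> = 1, so this representation is reducible.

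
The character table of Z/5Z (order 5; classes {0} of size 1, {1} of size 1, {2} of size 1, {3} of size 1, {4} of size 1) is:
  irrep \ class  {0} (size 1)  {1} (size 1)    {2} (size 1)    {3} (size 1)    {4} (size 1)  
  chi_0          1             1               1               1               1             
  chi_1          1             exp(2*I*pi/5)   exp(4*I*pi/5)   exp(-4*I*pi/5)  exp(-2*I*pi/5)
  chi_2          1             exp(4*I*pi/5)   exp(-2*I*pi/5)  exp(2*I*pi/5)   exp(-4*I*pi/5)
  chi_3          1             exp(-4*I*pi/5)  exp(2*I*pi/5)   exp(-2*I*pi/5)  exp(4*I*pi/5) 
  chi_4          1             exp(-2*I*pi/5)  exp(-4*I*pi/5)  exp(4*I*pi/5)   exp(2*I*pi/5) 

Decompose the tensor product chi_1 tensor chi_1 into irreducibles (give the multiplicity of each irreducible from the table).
chi_1 tensor chi_1 = chi_2 (all other irreducibles have multiplicity 0).

Working: The character of a tensor product is the pointwise product (chi_1 * chi_1)(C) = chi_1(C) * chi_1(C):
  {0}: (1)*(1), {1}: (exp(2*I*pi/5))*(exp(2*I*pi/5)), {2}: (exp(4*I*pi/5))*(exp(4*I*pi/5)), {3}: (exp(-4*I*pi/5))*(exp(-4*I*pi/5)), {4}: (exp(-2*I*pi/5))*(exp(-2*I*pi/5))
so (chi_1 * chi_1) takes values
  {0} -> 1, {1} -> exp(4*I*pi/5), {2} -> exp(-2*I*pi/5), {3} -> exp(2*I*pi/5), {4} -> exp(-4*I*pi/5).
Now take the inner product of this character with each irreducible chi from the table, <chi_1*chi_1, chi> = (1/5) sum_C |C| (chi_1*chi_1)(C) conj(chi(C)):
  <chi_1*chi_1, chi_0> = (1/5)[1*(1)*conj(1) + 1*(exp(4*I*pi/5))*conj(1) + 1*(exp(-2*I*pi/5))*conj(1) + 1*(exp(2*I*pi/5))*conj(1) + 1*(exp(-4*I*pi/5))*conj(1)]
      = (1/5)[(1) + (exp(4*I*pi/5)) + (exp(-2*I*pi/5)) + (exp(2*I*pi/5)) + (exp(-4*I*pi/5))] = 0/5 = 0
  <chi_1*chi_1, chi_1> = (1/5)[1*(1)*conj(1) + 1*(exp(4*I*pi/5))*conj(exp(2*I*pi/5)) + 1*(exp(-2*I*pi/5))*conj(exp(4*I*pi/5)) + 1*(exp(2*I*pi/5))*conj(exp(-4*I*pi/5)) + 1*(exp(-4*I*pi/5))*conj(exp(-2*I*pi/5))]
      = (1/5)[(1) + (exp(2*I*pi/5)) + (exp(4*I*pi/5)) + (exp(-4*I*pi/5)) + (exp(-2*I*pi/5))] = 0/5 = 0
  <chi_1*chi_1, chi_2> = (1/5)[1*(1)*conj(1) + 1*(exp(4*I*pi/5))*conj(exp(4*I*pi/5)) + 1*(exp(-2*I*pi/5))*conj(exp(-2*I*pi/5)) + 1*(exp(2*I*pi/5))*conj(exp(2*I*pi/5)) + 1*(exp(-4*I*pi/5))*conj(exp(-4*I*pi/5))]
      = (1/5)[(1) + (1) + (1) + (1) + (1)] = 5/5 = 1
  <chi_1*chi_1, chi_3> = (1/5)[1*(1)*conj(1) + 1*(exp(4*I*pi/5))*conj(exp(-4*I*pi/5)) + 1*(exp(-2*I*pi/5))*conj(exp(2*I*pi/5)) + 1*(exp(2*I*pi/5))*conj(exp(-2*I*pi/5)) + 1*(exp(-4*I*pi/5))*conj(exp(4*I*pi/5))]
      = (1/5)[(1) + (exp(-2*I*pi/5)) + (exp(-4*I*pi/5)) + (exp(4*I*pi/5)) + (exp(2*I*pi/5))] = 0/5 = 0
  <chi_1*chi_1, chi_4> = (1/5)[1*(1)*conj(1) + 1*(exp(4*I*pi/5))*conj(exp(-2*I*pi/5)) + 1*(exp(-2*I*pi/5))*conj(exp(-4*I*pi/5)) + 1*(exp(2*I*pi/5))*conj(exp(4*I*pi/5)) + 1*(exp(-4*I*pi/5))*conj(exp(2*I*pi/5))]
      = (1/5)[(1) + (exp(-4*I*pi/5)) + (exp(2*I*pi/5)) + (exp(-2*I*pi/5)) + (exp(4*I*pi/5))] = 0/5 = 0
(Exp terms are combined using exp(i*s)*conj(exp(i*t)) = exp(i*(s-t)), and sums of them are collapsed using the identity that for every m > 1 the m distinct m-th roots of unity sum to 0, e.g. 1 + exp(2*I*pi/3) + exp(-2*I*pi/3) = 0.)
Hence the multiplicities are chi_2: 1. Dimension check: dim(chi_1)*dim(chi_1) = 1*1 = 1 and sum (mult * dim) = 1*1 = 1.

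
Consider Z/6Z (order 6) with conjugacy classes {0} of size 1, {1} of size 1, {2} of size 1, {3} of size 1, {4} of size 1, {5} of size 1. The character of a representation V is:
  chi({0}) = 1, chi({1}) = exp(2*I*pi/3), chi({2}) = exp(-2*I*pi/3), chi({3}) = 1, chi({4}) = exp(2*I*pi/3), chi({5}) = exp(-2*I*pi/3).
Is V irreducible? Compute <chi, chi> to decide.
Irreducible: <chi, chi> = 1.

Explanation: <chi, chi> = (1/|G|) sum_C |C| * |chi(C)|^2 = (1/6)[1*|1|^2 + 1*|exp(2*I*pi/3)|^2 + 1*|exp(-2*I*pi/3)|^2 + 1*|1|^2 + 1*|exp(2*I*pi/3)|^2 + 1*|exp(-2*I*pi/3)|^2]
  = (1/6)[(1) + (1) + (1) + (1) + (1) + (1)] = 6/6 = 1.
(Exp terms are combined using exp(i*s)*conj(exp(i*t)) = exp(i*(s-t)), and sums of them are collapsed using the identity that for every m > 1 the m distinct m-th roots of unity sum to 0, e.g. 1 + exp(2*I*pi/3) + exp(-2*I*pi/3) = 0.)
A character is irreducible iff <chi, chi> = 1, so this representation is irreducible.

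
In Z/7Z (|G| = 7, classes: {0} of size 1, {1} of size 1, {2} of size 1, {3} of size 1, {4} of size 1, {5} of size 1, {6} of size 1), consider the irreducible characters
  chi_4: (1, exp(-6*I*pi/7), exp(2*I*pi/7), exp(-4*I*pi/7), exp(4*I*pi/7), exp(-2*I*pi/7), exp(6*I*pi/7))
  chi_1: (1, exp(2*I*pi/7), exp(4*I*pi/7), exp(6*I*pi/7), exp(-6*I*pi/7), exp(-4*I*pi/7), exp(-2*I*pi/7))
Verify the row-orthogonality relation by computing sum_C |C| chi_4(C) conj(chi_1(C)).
Sum = 0; so <chi_4, chi_1> = 0 (distinct irreducibles are orthogonal).

Argument: Compute term by term over conjugacy classes (|C| * chi_4(C) * conj(chi_1(C))):
  1*(1)*conj(1) + 1*(exp(-6*I*pi/7))*conj(exp(2*I*pi/7)) + 1*(exp(2*I*pi/7))*conj(exp(4*I*pi/7)) + 1*(exp(-4*I*pi/7))*conj(exp(6*I*pi/7)) + 1*(exp(4*I*pi/7))*conj(exp(-6*I*pi/7)) + 1*(exp(-2*I*pi/7))*conj(exp(-4*I*pi/7)) + 1*(exp(6*I*pi/7))*conj(exp(-2*I*pi/7))
  = (1) + (exp(6*I*pi/7)) + (exp(-2*I*pi/7)) + (exp(4*I*pi/7)) + (exp(-4*I*pi/7)) + (exp(2*I*pi/7)) + (exp(-6*I*pi/7))
  = 0.
(Exp terms are combined using exp(i*s)*conj(exp(i*t)) = exp(i*(s-t)), and sums of them are collapsed using the identity that for every m > 1 the m distinct m-th roots of unity sum to 0, e.g. 1 + exp(2*I*pi/3) + exp(-2*I*pi/3) = 0.)
Dividing by |G| = 7 gives 0/7 = 0, matching the row-orthogonality relation <chi_4, chi_1> = [chi_4 = chi_1].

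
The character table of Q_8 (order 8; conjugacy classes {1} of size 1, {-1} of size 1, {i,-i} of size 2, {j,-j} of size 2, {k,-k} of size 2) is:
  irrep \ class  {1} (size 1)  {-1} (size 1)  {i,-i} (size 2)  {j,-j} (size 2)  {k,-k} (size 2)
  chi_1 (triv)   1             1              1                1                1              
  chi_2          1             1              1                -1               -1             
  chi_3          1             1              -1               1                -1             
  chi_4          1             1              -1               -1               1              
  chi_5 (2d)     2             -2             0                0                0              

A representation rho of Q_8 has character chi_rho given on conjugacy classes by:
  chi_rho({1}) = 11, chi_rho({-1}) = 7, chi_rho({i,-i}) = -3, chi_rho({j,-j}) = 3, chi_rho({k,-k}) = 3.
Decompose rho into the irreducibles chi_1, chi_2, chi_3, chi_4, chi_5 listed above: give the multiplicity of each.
Multiplicities: chi_1: 3, chi_2: 0, chi_3: 3, chi_4: 3, chi_5: 1.

Explanation: Use <chi_rho, chi> = (1/|G|) sum_C |C| * chi_rho(C) * conj(chi(C)) with |G| = 8 for each irreducible chi in the table:
  <chi_rho, chi_1> = (1/8)[1*(11)*conj(1) + 1*(7)*conj(1) + 2*(-3)*conj(1) + 2*(3)*conj(1) + 2*(3)*conj(1)]
      = (1/8)[(11) + (7) + (-6) + (6) + (6)] = 24/8 = 3
  <chi_rho, chi_2> = (1/8)[1*(11)*conj(1) + 1*(7)*conj(1) + 2*(-3)*conj(1) + 2*(3)*conj(-1) + 2*(3)*conj(-1)]
      = (1/8)[(11) + (7) + (-6) + (-6) + (-6)] = 0/8 = 0
  <chi_rho, chi_3> = (1/8)[1*(11)*conj(1) + 1*(7)*conj(1) + 2*(-3)*conj(-1) + 2*(3)*conj(1) + 2*(3)*conj(-1)]
      = (1/8)[(11) + (7) + (6) + (6) + (-6)] = 24/8 = 3
  <chi_rho, chi_4> = (1/8)[1*(11)*conj(1) + 1*(7)*conj(1) + 2*(-3)*conj(-1) + 2*(3)*conj(-1) + 2*(3)*conj(1)]
      = (1/8)[(11) + (7) + (6) + (-6) + (6)] = 24/8 = 3
  <chi_rho, chi_5> = (1/8)[1*(11)*conj(2) + 1*(7)*conj(-2) + 2*(-3)*conj(0) + 2*(3)*conj(0) + 2*(3)*conj(0)]
      = (1/8)[(22) + (-14) + (0) + (0) + (0)] = 8/8 = 1
Dimension check: dim(rho) = sum (mult * dim) = 3*1 + 0*1 + 3*1 + 3*1 + 1*2 = 11 = chi_rho(e) = 11.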